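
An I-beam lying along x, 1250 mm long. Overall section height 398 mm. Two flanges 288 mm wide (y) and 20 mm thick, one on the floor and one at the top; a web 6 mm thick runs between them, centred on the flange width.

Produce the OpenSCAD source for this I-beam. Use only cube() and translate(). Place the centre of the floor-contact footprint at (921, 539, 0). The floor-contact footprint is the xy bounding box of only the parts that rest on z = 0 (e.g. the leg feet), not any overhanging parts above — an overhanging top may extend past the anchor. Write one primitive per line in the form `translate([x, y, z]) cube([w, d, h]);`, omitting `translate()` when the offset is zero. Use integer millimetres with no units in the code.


translate([296, 395, 0]) cube([1250, 288, 20]);
translate([296, 536, 20]) cube([1250, 6, 358]);
translate([296, 395, 378]) cube([1250, 288, 20]);


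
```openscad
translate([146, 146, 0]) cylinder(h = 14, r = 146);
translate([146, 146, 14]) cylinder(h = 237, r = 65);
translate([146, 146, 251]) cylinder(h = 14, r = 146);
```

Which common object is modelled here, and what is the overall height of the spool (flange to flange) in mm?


A spool. The overall height is 265 mm.

Three coaxial cylinders, large–small–large — a spool. Two 14 mm flanges and a 237 mm core give 14 + 237 + 14 = 265 mm.


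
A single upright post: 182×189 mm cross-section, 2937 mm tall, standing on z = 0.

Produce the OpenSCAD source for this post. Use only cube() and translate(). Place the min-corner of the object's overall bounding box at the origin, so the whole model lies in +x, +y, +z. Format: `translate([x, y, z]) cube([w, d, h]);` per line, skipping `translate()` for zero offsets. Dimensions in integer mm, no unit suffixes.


cube([182, 189, 2937]);


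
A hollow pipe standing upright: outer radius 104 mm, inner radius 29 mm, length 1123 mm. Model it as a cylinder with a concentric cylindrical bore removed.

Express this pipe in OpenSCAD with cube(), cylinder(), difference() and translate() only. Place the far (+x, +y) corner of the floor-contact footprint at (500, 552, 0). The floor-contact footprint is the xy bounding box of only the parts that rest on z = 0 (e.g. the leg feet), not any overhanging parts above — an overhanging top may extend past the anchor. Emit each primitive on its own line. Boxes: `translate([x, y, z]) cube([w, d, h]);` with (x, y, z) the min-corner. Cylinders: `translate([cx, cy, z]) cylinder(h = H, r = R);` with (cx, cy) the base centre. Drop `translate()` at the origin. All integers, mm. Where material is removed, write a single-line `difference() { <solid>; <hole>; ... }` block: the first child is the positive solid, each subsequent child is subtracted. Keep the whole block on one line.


difference() { translate([396, 448, 0]) cylinder(h = 1123, r = 104); translate([396, 448, 0]) cylinder(h = 1123, r = 29); }


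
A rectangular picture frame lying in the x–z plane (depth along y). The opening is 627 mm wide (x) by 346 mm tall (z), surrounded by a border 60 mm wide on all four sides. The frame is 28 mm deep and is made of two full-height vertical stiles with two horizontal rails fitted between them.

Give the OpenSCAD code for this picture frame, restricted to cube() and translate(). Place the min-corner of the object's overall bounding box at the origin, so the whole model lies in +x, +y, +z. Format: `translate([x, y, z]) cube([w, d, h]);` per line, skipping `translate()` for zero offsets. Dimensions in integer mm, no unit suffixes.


cube([60, 28, 466]);
translate([687, 0, 0]) cube([60, 28, 466]);
translate([60, 0, 0]) cube([627, 28, 60]);
translate([60, 0, 406]) cube([627, 28, 60]);


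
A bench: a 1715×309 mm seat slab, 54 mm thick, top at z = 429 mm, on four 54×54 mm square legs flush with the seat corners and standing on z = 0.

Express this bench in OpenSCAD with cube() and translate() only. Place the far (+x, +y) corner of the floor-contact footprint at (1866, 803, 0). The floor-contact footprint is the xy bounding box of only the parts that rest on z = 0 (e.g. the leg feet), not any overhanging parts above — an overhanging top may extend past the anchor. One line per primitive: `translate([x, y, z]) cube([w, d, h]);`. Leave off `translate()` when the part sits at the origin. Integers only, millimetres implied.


// leg_h = 429 − 54 = 375
translate([151, 494, 375]) cube([1715, 309, 54]);
translate([151, 494, 0]) cube([54, 54, 375]);
translate([151, 749, 0]) cube([54, 54, 375]);
translate([1812, 494, 0]) cube([54, 54, 375]);
translate([1812, 749, 0]) cube([54, 54, 375]);


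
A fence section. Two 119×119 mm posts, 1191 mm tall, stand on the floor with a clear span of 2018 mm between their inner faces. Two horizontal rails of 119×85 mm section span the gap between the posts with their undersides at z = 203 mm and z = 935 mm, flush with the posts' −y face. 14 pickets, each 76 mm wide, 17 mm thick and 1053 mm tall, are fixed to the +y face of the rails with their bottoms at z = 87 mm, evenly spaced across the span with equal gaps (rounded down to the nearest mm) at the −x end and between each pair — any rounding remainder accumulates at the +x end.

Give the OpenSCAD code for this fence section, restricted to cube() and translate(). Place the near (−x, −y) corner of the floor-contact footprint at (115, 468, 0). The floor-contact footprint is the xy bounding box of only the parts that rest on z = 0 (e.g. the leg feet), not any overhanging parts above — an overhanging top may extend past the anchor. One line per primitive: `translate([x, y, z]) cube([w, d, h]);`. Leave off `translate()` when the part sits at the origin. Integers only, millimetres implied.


translate([115, 468, 0]) cube([119, 119, 1191]);
translate([2252, 468, 0]) cube([119, 119, 1191]);
translate([234, 468, 203]) cube([2018, 119, 85]);
translate([234, 468, 935]) cube([2018, 119, 85]);
translate([297, 587, 87]) cube([76, 17, 1053]);
translate([436, 587, 87]) cube([76, 17, 1053]);
translate([575, 587, 87]) cube([76, 17, 1053]);
translate([714, 587, 87]) cube([76, 17, 1053]);
translate([853, 587, 87]) cube([76, 17, 1053]);
translate([992, 587, 87]) cube([76, 17, 1053]);
translate([1131, 587, 87]) cube([76, 17, 1053]);
translate([1270, 587, 87]) cube([76, 17, 1053]);
translate([1409, 587, 87]) cube([76, 17, 1053]);
translate([1548, 587, 87]) cube([76, 17, 1053]);
translate([1687, 587, 87]) cube([76, 17, 1053]);
translate([1826, 587, 87]) cube([76, 17, 1053]);
translate([1965, 587, 87]) cube([76, 17, 1053]);
translate([2104, 587, 87]) cube([76, 17, 1053]);


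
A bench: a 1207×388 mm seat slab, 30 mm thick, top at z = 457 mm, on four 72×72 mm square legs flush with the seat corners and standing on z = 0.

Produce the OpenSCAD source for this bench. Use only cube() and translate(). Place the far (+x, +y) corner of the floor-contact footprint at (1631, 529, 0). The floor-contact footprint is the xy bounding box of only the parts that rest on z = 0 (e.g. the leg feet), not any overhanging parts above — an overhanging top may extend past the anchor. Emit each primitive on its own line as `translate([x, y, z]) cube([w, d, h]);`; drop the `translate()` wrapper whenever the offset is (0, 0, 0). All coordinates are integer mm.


// leg_h = 457 − 30 = 427
translate([424, 141, 427]) cube([1207, 388, 30]);
translate([424, 141, 0]) cube([72, 72, 427]);
translate([424, 457, 0]) cube([72, 72, 427]);
translate([1559, 141, 0]) cube([72, 72, 427]);
translate([1559, 457, 0]) cube([72, 72, 427]);


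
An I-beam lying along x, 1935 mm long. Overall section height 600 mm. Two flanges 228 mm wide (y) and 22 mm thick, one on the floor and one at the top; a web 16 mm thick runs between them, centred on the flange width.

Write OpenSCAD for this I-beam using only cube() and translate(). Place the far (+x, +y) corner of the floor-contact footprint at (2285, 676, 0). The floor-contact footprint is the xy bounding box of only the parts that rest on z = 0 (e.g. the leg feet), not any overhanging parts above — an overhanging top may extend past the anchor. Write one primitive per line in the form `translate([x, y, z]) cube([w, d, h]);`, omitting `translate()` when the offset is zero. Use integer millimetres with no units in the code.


translate([350, 448, 0]) cube([1935, 228, 22]);
translate([350, 554, 22]) cube([1935, 16, 556]);
translate([350, 448, 578]) cube([1935, 228, 22]);


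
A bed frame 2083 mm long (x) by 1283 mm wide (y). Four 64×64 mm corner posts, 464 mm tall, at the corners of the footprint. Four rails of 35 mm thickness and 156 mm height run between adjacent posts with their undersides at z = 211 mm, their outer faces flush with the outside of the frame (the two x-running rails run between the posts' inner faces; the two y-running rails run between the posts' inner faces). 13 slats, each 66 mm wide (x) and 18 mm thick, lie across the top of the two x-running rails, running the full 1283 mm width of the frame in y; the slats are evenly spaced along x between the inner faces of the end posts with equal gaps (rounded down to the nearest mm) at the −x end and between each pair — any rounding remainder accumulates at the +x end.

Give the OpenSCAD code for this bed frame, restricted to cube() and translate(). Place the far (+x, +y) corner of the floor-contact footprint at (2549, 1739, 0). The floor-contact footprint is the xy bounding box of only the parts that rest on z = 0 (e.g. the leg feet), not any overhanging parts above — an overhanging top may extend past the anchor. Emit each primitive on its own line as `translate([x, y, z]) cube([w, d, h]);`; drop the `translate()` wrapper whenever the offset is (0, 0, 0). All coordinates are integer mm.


// slat z = rail_z + rail_h = 211 + 156 = 367
// slat gap = ⌊(1955 − 13·66) / 14⌋ = 78
translate([466, 456, 0]) cube([64, 64, 464]);
translate([466, 1675, 0]) cube([64, 64, 464]);
translate([2485, 456, 0]) cube([64, 64, 464]);
translate([2485, 1675, 0]) cube([64, 64, 464]);
translate([530, 456, 211]) cube([1955, 35, 156]);
translate([530, 1704, 211]) cube([1955, 35, 156]);
translate([466, 520, 211]) cube([35, 1155, 156]);
translate([2514, 520, 211]) cube([35, 1155, 156]);
translate([608, 456, 367]) cube([66, 1283, 18]);
translate([752, 456, 367]) cube([66, 1283, 18]);
translate([896, 456, 367]) cube([66, 1283, 18]);
translate([1040, 456, 367]) cube([66, 1283, 18]);
translate([1184, 456, 367]) cube([66, 1283, 18]);
translate([1328, 456, 367]) cube([66, 1283, 18]);
translate([1472, 456, 367]) cube([66, 1283, 18]);
translate([1616, 456, 367]) cube([66, 1283, 18]);
translate([1760, 456, 367]) cube([66, 1283, 18]);
translate([1904, 456, 367]) cube([66, 1283, 18]);
translate([2048, 456, 367]) cube([66, 1283, 18]);
translate([2192, 456, 367]) cube([66, 1283, 18]);
translate([2336, 456, 367]) cube([66, 1283, 18]);


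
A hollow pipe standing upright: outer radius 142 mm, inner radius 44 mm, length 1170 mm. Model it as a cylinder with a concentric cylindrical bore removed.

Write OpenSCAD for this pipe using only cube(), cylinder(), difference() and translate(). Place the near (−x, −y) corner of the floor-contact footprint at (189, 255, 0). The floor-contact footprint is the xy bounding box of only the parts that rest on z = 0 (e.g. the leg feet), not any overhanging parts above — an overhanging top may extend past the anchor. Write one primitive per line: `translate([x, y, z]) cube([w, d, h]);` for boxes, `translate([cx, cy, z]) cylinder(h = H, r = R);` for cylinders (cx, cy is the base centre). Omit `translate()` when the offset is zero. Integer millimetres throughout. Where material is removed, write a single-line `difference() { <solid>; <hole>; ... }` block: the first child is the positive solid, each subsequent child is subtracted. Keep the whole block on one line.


difference() { translate([331, 397, 0]) cylinder(h = 1170, r = 142); translate([331, 397, 0]) cylinder(h = 1170, r = 44); }


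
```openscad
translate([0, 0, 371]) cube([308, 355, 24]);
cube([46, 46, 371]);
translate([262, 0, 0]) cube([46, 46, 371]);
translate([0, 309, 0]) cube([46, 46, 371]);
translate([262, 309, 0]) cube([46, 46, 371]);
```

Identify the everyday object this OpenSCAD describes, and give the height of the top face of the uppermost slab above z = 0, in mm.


A stool. The seat height is 395 mm.

A 308×355×24 slab at z = 371 on four corner posts — a stool. The seat top is 371 + 24 = 395 mm.


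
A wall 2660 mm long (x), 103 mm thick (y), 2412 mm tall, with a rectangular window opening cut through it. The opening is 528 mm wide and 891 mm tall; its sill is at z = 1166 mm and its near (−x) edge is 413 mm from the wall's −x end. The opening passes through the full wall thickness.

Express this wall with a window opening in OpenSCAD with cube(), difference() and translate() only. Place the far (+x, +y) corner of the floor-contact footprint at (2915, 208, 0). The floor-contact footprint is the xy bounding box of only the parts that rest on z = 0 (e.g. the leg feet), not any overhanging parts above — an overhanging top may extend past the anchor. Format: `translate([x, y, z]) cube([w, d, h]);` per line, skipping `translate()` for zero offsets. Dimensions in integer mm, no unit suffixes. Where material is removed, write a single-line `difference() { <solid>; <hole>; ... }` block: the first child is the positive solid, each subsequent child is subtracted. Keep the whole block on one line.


difference() { translate([255, 105, 0]) cube([2660, 103, 2412]); translate([668, 105, 1166]) cube([528, 103, 891]); }


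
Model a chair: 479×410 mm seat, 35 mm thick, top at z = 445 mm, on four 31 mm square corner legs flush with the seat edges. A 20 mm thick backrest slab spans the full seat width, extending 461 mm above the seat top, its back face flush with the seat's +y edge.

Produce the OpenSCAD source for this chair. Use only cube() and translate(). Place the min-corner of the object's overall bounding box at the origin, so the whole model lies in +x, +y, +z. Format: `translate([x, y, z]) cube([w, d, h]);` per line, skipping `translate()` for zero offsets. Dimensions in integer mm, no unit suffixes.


translate([0, 0, 410]) cube([479, 410, 35]);
cube([31, 31, 410]);
translate([448, 0, 0]) cube([31, 31, 410]);
translate([0, 379, 0]) cube([31, 31, 410]);
translate([448, 379, 0]) cube([31, 31, 410]);
translate([0, 390, 445]) cube([479, 20, 461]);


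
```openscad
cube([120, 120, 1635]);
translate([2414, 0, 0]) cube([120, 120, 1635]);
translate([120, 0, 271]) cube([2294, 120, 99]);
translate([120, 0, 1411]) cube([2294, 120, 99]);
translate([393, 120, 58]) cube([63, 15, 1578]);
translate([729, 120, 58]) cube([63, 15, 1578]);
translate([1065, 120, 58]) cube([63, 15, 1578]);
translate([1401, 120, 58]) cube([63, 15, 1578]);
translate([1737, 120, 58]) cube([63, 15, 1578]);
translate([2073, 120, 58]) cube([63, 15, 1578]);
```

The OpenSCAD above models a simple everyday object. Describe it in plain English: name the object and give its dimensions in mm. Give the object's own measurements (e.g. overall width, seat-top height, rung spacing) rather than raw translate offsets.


A fence section. Two 120×120 mm posts, 1635 mm tall, stand on the floor with a clear span of 2294 mm between their inner faces. Two horizontal rails of 120×99 mm section span the gap between the posts with their undersides at z = 271 mm and z = 1411 mm, flush with the posts' −y face. 6 pickets, each 63 mm wide, 15 mm thick and 1578 mm tall, are fixed to the +y face of the rails with their bottoms at z = 58 mm, spaced across the span with a 273 mm gap after the −x post and between neighbouring pickets, with 278 mm left before the +x post.


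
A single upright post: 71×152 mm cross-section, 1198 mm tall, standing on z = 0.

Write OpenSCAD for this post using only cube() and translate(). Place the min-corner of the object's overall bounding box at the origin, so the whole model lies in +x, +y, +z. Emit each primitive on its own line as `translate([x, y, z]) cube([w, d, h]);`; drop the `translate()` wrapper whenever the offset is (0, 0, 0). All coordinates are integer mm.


cube([71, 152, 1198]);


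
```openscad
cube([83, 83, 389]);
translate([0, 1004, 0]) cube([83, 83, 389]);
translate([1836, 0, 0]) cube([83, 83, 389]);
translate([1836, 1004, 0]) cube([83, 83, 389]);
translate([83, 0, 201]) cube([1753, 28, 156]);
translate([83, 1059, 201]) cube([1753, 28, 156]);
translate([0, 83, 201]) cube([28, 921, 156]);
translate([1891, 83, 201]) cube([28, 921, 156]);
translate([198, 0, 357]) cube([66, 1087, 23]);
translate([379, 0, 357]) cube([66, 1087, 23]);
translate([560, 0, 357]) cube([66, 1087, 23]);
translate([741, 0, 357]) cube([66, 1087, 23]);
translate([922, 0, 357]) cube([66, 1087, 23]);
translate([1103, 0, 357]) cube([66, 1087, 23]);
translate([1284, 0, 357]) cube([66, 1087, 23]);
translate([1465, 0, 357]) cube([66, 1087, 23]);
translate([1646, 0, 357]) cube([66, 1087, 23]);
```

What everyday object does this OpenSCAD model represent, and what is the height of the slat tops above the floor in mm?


A bed frame. The slat-top height is 380 mm.

Four posts, four rails, and a row of slats — a bed frame. Slats sit on the rails at z = 201 + 156 = 357; with slat thickness 23, the top is 380 mm.


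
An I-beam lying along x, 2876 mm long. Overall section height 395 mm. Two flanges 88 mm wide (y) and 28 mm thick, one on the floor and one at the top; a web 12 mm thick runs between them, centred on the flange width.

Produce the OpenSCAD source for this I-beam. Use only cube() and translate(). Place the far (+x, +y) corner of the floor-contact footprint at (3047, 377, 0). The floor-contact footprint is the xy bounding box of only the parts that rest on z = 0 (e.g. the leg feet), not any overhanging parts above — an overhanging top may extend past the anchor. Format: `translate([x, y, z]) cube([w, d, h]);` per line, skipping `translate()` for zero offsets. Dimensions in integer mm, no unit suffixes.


translate([171, 289, 0]) cube([2876, 88, 28]);
translate([171, 327, 28]) cube([2876, 12, 339]);
translate([171, 289, 367]) cube([2876, 88, 28]);


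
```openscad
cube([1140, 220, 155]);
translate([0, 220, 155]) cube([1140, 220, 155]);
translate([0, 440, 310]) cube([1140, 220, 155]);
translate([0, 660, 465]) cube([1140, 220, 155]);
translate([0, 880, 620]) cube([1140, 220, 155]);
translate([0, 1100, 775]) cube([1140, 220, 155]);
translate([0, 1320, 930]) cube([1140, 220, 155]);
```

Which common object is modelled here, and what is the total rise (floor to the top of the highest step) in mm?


A staircase. The total rise is 1085 mm.

7 identical blocks, each offset up and back from the previous — a staircase. Each step is 155 mm tall and there are 7 of them, so the total rise is 7 × 155 = 1085 mm.


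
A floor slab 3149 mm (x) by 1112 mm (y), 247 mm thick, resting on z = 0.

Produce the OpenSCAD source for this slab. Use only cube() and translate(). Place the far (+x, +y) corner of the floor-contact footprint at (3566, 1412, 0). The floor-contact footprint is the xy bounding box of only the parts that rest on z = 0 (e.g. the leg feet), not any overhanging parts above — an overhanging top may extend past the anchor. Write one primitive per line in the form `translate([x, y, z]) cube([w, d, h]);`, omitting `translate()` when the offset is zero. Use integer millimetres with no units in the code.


translate([417, 300, 0]) cube([3149, 1112, 247]);


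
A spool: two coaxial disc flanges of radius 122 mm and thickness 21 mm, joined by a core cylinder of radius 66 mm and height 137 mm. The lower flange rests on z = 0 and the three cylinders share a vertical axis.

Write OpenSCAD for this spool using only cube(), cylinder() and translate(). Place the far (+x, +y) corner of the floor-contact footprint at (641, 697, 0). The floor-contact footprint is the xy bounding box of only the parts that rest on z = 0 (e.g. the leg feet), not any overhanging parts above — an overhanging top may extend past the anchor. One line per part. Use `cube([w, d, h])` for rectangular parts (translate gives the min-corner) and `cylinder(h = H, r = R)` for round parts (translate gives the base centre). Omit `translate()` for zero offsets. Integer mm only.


translate([519, 575, 0]) cylinder(h = 21, r = 122);
translate([519, 575, 21]) cylinder(h = 137, r = 66);
translate([519, 575, 158]) cylinder(h = 21, r = 122);


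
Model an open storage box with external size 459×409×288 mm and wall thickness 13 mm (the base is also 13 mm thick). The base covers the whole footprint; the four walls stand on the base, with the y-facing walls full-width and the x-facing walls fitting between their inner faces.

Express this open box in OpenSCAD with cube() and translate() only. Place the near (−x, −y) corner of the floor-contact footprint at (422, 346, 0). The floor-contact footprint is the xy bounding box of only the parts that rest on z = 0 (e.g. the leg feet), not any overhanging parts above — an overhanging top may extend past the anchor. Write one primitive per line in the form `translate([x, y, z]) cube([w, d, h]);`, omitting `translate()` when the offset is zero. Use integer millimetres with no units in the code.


translate([422, 346, 0]) cube([459, 409, 13]);
translate([422, 346, 13]) cube([459, 13, 275]);
translate([422, 742, 13]) cube([459, 13, 275]);
translate([422, 359, 13]) cube([13, 383, 275]);
translate([868, 359, 13]) cube([13, 383, 275]);


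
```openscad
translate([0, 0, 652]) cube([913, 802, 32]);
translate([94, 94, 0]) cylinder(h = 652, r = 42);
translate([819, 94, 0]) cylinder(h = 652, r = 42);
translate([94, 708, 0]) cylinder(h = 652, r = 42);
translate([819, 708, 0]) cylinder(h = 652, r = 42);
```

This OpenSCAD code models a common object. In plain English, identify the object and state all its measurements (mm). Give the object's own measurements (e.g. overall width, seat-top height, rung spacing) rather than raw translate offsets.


A rectangular dining table. The top is 913×802×32 mm with its upper surface at z = 684 mm. It stands on four round legs of 84 mm diameter, each leg's bounding box inset 52 mm from the nearest pair of top edges, running from the floor to the underside of the top.


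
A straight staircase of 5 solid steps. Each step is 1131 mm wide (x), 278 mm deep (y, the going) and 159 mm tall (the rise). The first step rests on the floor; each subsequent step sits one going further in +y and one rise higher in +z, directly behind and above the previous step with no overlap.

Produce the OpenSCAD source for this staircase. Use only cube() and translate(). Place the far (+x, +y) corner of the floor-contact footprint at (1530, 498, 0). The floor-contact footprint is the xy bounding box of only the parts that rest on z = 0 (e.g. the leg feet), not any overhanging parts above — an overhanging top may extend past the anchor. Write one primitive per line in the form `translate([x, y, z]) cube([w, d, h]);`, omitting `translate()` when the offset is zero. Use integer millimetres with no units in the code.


translate([399, 220, 0]) cube([1131, 278, 159]);
translate([399, 498, 159]) cube([1131, 278, 159]);
translate([399, 776, 318]) cube([1131, 278, 159]);
translate([399, 1054, 477]) cube([1131, 278, 159]);
translate([399, 1332, 636]) cube([1131, 278, 159]);


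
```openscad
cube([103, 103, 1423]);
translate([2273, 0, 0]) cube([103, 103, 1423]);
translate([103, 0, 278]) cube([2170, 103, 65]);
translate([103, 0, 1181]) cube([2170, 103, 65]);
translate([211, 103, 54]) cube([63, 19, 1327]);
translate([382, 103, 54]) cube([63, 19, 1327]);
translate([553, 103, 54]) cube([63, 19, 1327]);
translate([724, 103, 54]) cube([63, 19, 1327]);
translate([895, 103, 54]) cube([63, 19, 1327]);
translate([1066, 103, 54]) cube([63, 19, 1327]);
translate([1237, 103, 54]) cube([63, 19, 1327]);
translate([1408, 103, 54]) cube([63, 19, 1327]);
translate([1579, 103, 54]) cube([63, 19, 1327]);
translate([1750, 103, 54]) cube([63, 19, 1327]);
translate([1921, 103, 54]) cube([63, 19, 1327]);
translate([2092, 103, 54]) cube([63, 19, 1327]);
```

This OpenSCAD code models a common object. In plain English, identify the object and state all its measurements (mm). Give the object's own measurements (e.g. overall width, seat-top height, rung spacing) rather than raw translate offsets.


A fence section. Two 103×103 mm posts, 1423 mm tall, stand on the floor with a clear span of 2170 mm between their inner faces. Two horizontal rails of 103×65 mm section span the gap between the posts with their undersides at z = 278 mm and z = 1181 mm, flush with the posts' −y face. 12 pickets, each 63 mm wide, 19 mm thick and 1327 mm tall, are fixed to the +y face of the rails with their bottoms at z = 54 mm, spaced across the span with a 108 mm gap after the −x post and between neighbouring pickets, with 118 mm left before the +x post.


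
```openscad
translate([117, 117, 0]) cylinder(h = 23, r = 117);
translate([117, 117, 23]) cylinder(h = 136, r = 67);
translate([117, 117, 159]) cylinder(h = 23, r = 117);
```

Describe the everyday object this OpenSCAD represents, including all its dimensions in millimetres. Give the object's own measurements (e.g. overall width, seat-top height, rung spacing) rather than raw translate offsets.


A spool: two coaxial disc flanges of radius 117 mm and thickness 23 mm, joined by a core cylinder of radius 67 mm and height 136 mm. The lower flange rests on z = 0 and the three cylinders share a vertical axis.


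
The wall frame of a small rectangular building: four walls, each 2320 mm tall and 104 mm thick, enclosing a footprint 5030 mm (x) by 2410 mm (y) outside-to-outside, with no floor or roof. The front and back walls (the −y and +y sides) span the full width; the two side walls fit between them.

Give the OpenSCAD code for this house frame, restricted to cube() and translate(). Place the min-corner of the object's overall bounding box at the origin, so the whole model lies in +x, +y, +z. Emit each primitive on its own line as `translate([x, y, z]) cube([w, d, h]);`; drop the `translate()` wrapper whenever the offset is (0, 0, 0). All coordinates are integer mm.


cube([5030, 104, 2320]);
translate([0, 2306, 0]) cube([5030, 104, 2320]);
translate([0, 104, 0]) cube([104, 2202, 2320]);
translate([4926, 104, 0]) cube([104, 2202, 2320]);


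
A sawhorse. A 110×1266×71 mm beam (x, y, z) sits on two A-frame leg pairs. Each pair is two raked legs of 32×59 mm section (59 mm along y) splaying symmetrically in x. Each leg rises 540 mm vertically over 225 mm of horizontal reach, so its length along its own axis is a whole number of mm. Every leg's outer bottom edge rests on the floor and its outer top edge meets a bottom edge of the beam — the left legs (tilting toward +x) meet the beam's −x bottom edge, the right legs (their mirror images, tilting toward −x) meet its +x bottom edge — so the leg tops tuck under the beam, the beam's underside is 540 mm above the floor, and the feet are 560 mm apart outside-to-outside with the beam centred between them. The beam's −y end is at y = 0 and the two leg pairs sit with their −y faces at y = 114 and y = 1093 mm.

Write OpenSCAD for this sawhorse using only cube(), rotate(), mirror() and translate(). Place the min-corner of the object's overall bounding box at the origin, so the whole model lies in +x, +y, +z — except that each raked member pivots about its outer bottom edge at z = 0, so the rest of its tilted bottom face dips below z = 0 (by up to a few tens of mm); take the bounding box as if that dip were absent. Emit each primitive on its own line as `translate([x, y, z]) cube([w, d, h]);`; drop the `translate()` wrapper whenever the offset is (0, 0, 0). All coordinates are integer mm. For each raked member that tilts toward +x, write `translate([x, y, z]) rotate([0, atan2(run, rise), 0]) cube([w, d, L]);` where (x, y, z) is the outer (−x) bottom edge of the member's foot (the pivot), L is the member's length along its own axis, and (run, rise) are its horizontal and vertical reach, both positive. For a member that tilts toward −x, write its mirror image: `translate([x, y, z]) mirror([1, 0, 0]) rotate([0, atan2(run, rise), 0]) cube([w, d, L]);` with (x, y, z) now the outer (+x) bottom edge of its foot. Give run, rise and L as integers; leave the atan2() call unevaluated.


// leg length = √(225² + 540²) = 585
// right-leg outer foot x = 2·225 + 110 = 560
// beam min-corner = (225, 0, 540)
translate([225, 0, 540]) cube([110, 1266, 71]);
translate([0, 114, 0]) rotate([0, atan2(225, 540), 0]) cube([32, 59, 585]);
translate([560, 114, 0]) mirror([1, 0, 0]) rotate([0, atan2(225, 540), 0]) cube([32, 59, 585]);
translate([0, 1093, 0]) rotate([0, atan2(225, 540), 0]) cube([32, 59, 585]);
translate([560, 1093, 0]) mirror([1, 0, 0]) rotate([0, atan2(225, 540), 0]) cube([32, 59, 585]);


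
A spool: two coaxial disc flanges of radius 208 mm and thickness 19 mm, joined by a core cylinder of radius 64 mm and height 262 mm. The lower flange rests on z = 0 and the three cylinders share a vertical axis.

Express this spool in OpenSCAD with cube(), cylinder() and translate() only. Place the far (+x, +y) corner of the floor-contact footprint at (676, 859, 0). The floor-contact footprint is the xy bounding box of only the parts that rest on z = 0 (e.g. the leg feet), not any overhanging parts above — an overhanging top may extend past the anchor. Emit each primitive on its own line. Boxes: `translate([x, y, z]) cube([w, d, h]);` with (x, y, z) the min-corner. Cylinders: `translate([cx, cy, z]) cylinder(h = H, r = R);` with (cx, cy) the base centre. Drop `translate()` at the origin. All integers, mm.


translate([468, 651, 0]) cylinder(h = 19, r = 208);
translate([468, 651, 19]) cylinder(h = 262, r = 64);
translate([468, 651, 281]) cylinder(h = 19, r = 208);


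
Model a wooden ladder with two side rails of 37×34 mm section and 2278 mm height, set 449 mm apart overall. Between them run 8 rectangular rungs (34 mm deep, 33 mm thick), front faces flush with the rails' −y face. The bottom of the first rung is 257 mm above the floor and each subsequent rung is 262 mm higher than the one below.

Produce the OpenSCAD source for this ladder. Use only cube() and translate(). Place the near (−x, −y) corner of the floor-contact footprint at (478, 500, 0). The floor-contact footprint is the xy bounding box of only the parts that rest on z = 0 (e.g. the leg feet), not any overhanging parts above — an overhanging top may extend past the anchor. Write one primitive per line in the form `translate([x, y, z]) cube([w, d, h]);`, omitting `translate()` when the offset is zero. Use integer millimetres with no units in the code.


// rung span = 449 - 2*37 = 375
// rung[k] z = 257 + k*262
translate([478, 500, 0]) cube([37, 34, 2278]);
translate([890, 500, 0]) cube([37, 34, 2278]);
translate([515, 500, 257]) cube([375, 34, 33]);
translate([515, 500, 519]) cube([375, 34, 33]);
translate([515, 500, 781]) cube([375, 34, 33]);
translate([515, 500, 1043]) cube([375, 34, 33]);
translate([515, 500, 1305]) cube([375, 34, 33]);
translate([515, 500, 1567]) cube([375, 34, 33]);
translate([515, 500, 1829]) cube([375, 34, 33]);
translate([515, 500, 2091]) cube([375, 34, 33]);


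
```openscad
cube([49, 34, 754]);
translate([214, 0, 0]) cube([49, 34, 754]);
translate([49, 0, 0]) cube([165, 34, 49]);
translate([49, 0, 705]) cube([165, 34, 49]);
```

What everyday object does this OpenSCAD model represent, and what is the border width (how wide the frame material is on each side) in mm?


A picture frame. The border width is 49 mm.

Four thin pieces enclosing a rectangular opening — a picture frame. The two full-height stiles are 754 mm tall; the top rail sits at z = 705 and is 49 mm tall, so the border above the opening is 754 − 705 = 49 mm, matching the stile x-width.


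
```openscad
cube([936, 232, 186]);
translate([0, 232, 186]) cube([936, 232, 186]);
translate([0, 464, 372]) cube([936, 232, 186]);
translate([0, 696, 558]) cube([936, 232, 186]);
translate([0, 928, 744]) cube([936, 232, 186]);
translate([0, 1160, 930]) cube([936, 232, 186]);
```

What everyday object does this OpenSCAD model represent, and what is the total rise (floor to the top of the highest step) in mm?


A staircase. The total rise is 1116 mm.

6 identical blocks, each offset up and back from the previous — a staircase. Each step is 186 mm tall and there are 6 of them, so the total rise is 6 × 186 = 1116 mm.


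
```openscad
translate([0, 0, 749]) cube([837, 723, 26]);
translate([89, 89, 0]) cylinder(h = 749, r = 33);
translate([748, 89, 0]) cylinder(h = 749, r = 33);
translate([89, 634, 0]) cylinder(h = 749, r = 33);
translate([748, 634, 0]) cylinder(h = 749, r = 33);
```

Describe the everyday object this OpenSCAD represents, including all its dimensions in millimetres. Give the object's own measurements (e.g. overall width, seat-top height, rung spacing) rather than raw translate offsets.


A rectangular dining table. The top is 837×723×26 mm with its upper surface at z = 775 mm. It stands on four round legs of 66 mm diameter, each leg's bounding box inset 56 mm from the nearest pair of top edges, running from the floor to the underside of the top.


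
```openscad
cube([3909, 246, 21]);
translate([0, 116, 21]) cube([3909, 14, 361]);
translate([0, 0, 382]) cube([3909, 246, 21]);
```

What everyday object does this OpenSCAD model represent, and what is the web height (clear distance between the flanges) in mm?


An I-beam. The web height is 361 mm.

Two wide flanges with a thin centred web — an I-beam. Overall 403 mm minus two 21 mm flanges gives a web of 403 − 2·21 = 361 mm.


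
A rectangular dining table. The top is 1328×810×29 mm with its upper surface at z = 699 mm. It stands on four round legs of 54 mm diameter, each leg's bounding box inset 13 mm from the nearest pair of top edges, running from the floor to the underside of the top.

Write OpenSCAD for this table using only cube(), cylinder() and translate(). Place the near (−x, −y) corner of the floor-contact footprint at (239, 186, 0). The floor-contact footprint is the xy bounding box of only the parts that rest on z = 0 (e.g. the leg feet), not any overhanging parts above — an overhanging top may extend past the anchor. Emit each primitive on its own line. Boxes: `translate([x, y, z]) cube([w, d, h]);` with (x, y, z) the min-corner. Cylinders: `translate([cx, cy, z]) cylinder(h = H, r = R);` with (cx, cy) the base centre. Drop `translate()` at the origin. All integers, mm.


translate([226, 173, 670]) cube([1328, 810, 29]);
translate([266, 213, 0]) cylinder(h = 670, r = 27);
translate([1514, 213, 0]) cylinder(h = 670, r = 27);
translate([266, 943, 0]) cylinder(h = 670, r = 27);
translate([1514, 943, 0]) cylinder(h = 670, r = 27);


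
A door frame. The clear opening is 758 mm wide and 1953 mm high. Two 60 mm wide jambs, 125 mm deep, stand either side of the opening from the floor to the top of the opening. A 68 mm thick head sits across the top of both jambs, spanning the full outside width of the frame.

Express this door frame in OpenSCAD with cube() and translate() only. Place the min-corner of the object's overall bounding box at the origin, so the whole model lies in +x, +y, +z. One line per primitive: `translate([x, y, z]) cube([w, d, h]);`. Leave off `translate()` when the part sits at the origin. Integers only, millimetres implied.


cube([60, 125, 1953]);
translate([818, 0, 0]) cube([60, 125, 1953]);
translate([0, 0, 1953]) cube([878, 125, 68]);


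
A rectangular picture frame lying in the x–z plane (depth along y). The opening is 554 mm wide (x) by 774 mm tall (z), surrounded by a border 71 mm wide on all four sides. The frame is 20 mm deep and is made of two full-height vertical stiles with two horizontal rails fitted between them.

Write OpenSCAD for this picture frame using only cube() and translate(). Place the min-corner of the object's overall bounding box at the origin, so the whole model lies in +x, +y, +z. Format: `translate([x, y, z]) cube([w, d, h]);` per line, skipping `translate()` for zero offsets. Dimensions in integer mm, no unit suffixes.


cube([71, 20, 916]);
translate([625, 0, 0]) cube([71, 20, 916]);
translate([71, 0, 0]) cube([554, 20, 71]);
translate([71, 0, 845]) cube([554, 20, 71]);


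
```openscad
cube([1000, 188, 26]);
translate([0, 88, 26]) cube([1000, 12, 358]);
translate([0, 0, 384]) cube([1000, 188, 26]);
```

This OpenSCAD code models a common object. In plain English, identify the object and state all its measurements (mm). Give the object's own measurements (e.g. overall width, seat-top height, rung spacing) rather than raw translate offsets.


An I-beam lying along x, 1000 mm long. Overall section height 410 mm. Two flanges 188 mm wide (y) and 26 mm thick, one on the floor and one at the top; a web 12 mm thick runs between them, centred on the flange width.


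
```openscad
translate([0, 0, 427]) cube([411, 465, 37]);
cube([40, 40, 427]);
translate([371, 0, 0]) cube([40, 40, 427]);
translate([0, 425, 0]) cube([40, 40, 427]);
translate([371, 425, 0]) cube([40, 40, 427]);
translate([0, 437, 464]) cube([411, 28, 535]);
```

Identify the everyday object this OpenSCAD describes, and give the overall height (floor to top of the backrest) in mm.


A chair. The overall height is 999 mm.

A slab on four corner posts with a tall panel at the back — a chair. The seat slab sits at z = 427 with thickness 37, and the 535 mm backrest starts at the seat top, so the overall height is 427 + 37 + 535 = 999 mm.


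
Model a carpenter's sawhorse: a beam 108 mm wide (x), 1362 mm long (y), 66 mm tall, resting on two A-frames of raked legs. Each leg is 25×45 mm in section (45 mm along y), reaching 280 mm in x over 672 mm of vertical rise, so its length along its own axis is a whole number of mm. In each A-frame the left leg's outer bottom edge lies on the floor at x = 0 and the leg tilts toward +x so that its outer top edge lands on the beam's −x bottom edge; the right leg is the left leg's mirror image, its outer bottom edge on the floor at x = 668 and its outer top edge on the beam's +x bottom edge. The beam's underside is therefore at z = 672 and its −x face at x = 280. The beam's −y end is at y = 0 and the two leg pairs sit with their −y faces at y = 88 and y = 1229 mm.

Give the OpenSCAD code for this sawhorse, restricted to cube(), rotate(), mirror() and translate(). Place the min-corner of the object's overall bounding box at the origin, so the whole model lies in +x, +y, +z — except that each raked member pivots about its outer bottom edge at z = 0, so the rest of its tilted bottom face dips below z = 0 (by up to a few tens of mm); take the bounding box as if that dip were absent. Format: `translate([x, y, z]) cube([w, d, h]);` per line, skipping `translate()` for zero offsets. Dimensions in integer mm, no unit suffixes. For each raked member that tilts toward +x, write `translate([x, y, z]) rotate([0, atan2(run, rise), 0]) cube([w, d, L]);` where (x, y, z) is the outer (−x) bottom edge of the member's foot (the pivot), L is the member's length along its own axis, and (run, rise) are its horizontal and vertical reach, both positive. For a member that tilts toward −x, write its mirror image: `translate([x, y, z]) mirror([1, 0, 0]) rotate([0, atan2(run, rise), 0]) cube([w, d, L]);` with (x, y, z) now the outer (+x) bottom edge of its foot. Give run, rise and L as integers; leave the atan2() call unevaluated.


translate([280, 0, 672]) cube([108, 1362, 66]);
translate([0, 88, 0]) rotate([0, atan2(280, 672), 0]) cube([25, 45, 728]);
translate([668, 88, 0]) mirror([1, 0, 0]) rotate([0, atan2(280, 672), 0]) cube([25, 45, 728]);
translate([0, 1229, 0]) rotate([0, atan2(280, 672), 0]) cube([25, 45, 728]);
translate([668, 1229, 0]) mirror([1, 0, 0]) rotate([0, atan2(280, 672), 0]) cube([25, 45, 728]);


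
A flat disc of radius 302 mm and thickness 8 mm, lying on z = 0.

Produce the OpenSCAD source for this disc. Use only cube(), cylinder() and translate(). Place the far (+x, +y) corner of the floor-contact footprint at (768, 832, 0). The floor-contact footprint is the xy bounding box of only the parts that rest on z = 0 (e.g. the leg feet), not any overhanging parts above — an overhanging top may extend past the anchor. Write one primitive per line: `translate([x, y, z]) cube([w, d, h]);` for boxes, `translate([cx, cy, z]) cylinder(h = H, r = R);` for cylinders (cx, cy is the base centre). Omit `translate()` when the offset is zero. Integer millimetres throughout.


translate([466, 530, 0]) cylinder(h = 8, r = 302);
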